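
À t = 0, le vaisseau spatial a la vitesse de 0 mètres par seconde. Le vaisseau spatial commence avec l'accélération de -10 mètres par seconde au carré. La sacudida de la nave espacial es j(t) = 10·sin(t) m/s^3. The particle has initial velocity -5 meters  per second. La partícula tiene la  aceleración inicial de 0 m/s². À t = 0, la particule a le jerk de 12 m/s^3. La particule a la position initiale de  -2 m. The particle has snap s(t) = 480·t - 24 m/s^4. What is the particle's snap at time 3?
We have snap s(t) = 480·t - 24. Substituting t = 3: s(3) = 1416.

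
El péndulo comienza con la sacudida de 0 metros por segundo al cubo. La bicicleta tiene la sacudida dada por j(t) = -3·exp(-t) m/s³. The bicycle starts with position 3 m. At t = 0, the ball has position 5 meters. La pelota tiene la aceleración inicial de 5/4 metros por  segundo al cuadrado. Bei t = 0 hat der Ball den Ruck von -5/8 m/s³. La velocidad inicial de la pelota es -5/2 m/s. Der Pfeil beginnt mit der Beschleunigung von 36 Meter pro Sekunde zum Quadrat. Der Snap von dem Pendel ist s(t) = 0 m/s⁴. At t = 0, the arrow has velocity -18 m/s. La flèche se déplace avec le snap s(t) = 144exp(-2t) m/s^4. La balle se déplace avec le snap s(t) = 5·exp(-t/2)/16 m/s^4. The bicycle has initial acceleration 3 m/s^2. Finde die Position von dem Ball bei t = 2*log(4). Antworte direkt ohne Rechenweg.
Die Antwort ist 5/4.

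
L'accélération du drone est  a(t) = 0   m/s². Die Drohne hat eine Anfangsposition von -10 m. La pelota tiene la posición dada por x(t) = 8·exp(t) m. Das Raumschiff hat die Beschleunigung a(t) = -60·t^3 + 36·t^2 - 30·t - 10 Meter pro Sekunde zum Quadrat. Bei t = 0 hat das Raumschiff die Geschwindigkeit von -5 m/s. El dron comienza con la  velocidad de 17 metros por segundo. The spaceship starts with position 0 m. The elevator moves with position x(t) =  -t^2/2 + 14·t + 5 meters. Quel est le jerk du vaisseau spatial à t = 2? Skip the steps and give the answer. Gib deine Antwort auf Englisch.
The jerk at t = 2 is j = -606.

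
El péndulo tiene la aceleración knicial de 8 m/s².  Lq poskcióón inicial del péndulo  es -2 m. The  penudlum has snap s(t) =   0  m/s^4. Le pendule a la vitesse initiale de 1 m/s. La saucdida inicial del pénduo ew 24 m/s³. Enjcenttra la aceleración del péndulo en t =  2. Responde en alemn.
Ausgehend von dem Snap s(t) = 0, nehmen wir 2 Stammfunktionen. Durch Integration von dem Snap und Verwendung der Anfangsbedingung j(0) = 24, erhalten wir j(t) = 24. Das Integral von dem Ruck, mit a(0) = 8, ergibt die Beschleunigung: a(t) = 24·t + 8. Mit a(t) = 24·t + 8 und Einsetzen von t = 2, finden wir a = 56.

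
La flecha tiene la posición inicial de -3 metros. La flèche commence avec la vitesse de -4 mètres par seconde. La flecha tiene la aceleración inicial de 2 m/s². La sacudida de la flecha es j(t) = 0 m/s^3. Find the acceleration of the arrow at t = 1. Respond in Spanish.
Necesitamos integrar nuestra ecuación de la sacudida j(t) = 0 1 vez. Integrando la sacudida y usando la condición inicial a(0) = 2, obtenemos a(t) = 2. Usando a(t) = 2 y sustituyendo t = 1, encontramos a = 2.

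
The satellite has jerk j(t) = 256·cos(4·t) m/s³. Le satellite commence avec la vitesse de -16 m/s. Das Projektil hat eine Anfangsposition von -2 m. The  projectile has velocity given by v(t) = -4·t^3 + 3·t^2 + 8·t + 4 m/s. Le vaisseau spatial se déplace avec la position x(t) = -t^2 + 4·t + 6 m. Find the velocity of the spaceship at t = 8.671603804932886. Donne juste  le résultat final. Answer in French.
La réponse est -13.3432076098658.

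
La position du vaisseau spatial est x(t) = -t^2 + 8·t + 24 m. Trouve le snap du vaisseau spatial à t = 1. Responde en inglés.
Starting from position x(t) = -t^2 + 8·t + 24, we take 4 derivatives. The derivative of position gives velocity: v(t) = 8 - 2·t. The derivative of velocity gives acceleration: a(t) = -2. The derivative of acceleration gives jerk: j(t) = 0. The derivative of jerk gives snap: s(t) = 0. Using s(t) = 0 and substituting t = 1, we find s = 0.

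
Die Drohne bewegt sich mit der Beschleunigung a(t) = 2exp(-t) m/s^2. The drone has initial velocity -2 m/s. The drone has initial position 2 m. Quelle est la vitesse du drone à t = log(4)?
Pour résoudre ceci, nous devons prendre 1 intégrale de notre équation de l'accélération a(t) = 2·exp(-t). En prenant ∫a(t)dt et en appliquant v(0) = -2, nous trouvons v(t) = -2·exp(-t). Nous avons la vitesse v(t) = -2·exp(-t). En substituant t = log(4): v(log(4)) = -1/2.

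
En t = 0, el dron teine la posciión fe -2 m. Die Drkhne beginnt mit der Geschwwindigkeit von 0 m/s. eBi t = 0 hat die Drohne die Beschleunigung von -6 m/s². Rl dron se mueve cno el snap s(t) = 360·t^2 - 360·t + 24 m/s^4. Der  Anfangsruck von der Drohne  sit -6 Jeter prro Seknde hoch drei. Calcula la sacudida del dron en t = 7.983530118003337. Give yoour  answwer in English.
To solve this, we need to take 1 antiderivative of our snap equation s(t) = 360·t^2 - 360·t + 24. Taking ∫s(t)dt and applying j(0) = -6, we find j(t) = 120·t^3 - 180·t^2 + 24·t - 6. We have jerk j(t) = 120·t^3 - 180·t^2 + 24·t - 6. Substituting t = 7.983530118003337: j(7.983530118003337) = 49774.3037596059.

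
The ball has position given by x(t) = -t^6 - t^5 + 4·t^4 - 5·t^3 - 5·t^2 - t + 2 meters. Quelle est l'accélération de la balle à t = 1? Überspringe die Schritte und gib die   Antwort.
La réponse est -42.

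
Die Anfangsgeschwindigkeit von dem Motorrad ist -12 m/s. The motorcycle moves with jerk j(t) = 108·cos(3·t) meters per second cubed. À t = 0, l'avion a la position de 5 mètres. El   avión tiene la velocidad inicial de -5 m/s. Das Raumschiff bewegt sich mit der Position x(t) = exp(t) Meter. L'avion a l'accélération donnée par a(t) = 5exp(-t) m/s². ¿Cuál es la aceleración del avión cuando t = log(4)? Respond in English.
We have acceleration a(t) = 5·exp(-t). Substituting t = log(4): a(log(4)) = 5/4.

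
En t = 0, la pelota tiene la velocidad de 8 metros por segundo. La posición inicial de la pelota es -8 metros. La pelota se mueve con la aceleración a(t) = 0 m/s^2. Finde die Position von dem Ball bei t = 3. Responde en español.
Partiendo de la aceleración a(t) = 0, tomamos 2 antiderivadas. Tomando ∫a(t)dt y aplicando v(0) = 8, encontramos v(t) = 8. La antiderivada de la velocidad es la posición. Usando x(0) = -8, obtenemos x(t) = 8·t - 8. Tenemos la posición x(t) = 8·t - 8. Sustituyendo t = 3: x(3) = 16.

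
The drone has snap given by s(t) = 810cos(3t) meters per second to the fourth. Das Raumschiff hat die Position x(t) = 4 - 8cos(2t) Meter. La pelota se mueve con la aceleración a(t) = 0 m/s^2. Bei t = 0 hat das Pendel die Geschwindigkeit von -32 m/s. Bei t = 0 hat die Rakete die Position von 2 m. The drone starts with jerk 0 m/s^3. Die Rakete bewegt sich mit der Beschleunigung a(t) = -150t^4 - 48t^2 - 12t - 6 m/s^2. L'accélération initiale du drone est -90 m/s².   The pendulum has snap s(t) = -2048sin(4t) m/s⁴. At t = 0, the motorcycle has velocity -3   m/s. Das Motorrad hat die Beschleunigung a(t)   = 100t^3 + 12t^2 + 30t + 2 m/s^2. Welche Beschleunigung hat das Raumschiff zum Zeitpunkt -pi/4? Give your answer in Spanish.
Debemos derivar nuestra ecuación de la posición x(t) = 4 - 8·cos(2·t) 2 veces. Tomando d/dt de x(t), encontramos v(t) = 16·sin(2·t). La derivada de la velocidad da la aceleración: a(t) = 32·cos(2·t). Tenemos la aceleración a(t) = 32·cos(2·t). Sustituyendo t = -pi/4: a(-pi/4) = 0.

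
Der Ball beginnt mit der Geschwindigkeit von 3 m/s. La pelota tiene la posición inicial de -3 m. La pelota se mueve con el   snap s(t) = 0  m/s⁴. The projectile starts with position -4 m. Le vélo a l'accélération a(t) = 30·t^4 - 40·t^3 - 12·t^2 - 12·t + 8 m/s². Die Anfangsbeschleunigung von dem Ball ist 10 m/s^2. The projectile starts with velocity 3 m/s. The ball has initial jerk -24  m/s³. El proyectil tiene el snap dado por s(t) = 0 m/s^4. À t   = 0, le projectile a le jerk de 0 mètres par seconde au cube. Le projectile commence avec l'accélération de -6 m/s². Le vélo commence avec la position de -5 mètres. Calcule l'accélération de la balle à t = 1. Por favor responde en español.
Necesitamos integrar nuestra ecuación del snap s(t) = 0 2 veces. Integrando el snap y usando la condición inicial j(0) = -24, obtenemos j(t) = -24. Tomando ∫j(t)dt y aplicando a(0) = 10, encontramos a(t) = 10 - 24·t. Usando a(t) = 10 - 24·t y sustituyendo t = 1, encontramos a = -14.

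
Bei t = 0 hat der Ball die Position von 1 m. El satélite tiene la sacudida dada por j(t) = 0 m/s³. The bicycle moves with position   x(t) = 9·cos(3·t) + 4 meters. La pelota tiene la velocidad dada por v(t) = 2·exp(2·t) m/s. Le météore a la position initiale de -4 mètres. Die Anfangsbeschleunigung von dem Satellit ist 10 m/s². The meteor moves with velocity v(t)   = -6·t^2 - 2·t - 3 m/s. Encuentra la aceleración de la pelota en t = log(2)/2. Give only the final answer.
En t = log(2)/2, a = 8.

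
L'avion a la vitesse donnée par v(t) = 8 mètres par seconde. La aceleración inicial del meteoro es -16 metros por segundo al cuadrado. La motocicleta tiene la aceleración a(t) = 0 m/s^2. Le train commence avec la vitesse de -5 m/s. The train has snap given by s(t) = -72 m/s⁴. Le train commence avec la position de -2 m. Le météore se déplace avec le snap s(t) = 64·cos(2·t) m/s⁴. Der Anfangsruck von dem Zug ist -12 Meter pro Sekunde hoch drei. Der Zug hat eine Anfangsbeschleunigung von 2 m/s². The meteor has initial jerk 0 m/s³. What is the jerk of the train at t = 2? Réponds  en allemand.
Wir müssen die Stammfunktion unserer Gleichung für den Snap s(t) = -72 1-mal finden. Das Integral von dem Snap, mit j(0) = -12, ergibt den Ruck: j(t) = -72·t - 12. Aus der Gleichung für den Ruck j(t) = -72·t - 12, setzen wir t = 2 ein und erhalten j = -156.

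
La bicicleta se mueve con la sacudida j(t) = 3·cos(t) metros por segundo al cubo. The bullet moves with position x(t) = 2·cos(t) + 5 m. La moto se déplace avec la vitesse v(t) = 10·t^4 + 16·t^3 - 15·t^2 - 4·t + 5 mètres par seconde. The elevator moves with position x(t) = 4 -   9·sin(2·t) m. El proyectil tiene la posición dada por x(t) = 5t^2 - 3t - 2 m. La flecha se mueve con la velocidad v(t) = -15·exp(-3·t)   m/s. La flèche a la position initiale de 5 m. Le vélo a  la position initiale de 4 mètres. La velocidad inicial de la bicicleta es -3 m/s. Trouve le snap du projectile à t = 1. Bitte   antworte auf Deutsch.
Ausgehend von der Position x(t) = 5·t^2 - 3·t - 2, nehmen wir 4 Ableitungen. Mit d/dt von x(t) finden wir v(t) = 10·t - 3. Die Ableitung von der Geschwindigkeit ergibt die Beschleunigung: a(t) = 10. Durch Ableiten von der Beschleunigung erhalten wir den Ruck: j(t) = 0. Mit d/dt von j(t) finden wir s(t) = 0. Aus der Gleichung für den Snap s(t) = 0, setzen wir t = 1 ein und erhalten s = 0.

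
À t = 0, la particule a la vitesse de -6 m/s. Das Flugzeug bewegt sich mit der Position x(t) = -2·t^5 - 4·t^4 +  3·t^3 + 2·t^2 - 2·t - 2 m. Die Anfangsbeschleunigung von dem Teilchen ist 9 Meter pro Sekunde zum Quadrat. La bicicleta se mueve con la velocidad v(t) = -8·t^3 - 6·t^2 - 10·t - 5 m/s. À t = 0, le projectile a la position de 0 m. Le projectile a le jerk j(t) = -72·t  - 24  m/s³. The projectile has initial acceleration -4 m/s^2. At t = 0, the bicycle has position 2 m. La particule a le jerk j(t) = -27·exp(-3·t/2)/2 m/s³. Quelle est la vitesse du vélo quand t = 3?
De l'équation de la vitesse v(t) = -8·t^3 - 6·t^2 - 10·t - 5, nous substituons t = 3 pour obtenir v = -305.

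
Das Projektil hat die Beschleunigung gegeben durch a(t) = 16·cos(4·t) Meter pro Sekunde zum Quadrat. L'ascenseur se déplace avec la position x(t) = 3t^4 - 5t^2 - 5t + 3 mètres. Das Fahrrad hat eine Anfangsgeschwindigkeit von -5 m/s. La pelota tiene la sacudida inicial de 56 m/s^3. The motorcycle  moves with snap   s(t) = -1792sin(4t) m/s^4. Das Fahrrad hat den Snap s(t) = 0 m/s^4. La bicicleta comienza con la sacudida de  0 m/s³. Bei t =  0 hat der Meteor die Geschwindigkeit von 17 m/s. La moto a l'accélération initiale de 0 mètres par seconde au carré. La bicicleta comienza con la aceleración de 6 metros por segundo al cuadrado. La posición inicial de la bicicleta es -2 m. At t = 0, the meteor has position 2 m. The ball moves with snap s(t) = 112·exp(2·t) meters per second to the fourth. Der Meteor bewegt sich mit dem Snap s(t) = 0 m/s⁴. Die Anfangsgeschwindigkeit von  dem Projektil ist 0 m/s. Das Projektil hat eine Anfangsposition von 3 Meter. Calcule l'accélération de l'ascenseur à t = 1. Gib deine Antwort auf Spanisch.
Para resolver esto, necesitamos tomar 2 derivadas de nuestra ecuación de la posición x(t) = 3·t^4 - 5·t^2 - 5·t + 3. Derivando la posición, obtenemos la velocidad: v(t) = 12·t^3 - 10·t - 5. Tomando d/dt de v(t), encontramos a(t) = 36·t^2 - 10. Usando a(t) = 36·t^2 - 10 y sustituyendo t = 1, encontramos a = 26.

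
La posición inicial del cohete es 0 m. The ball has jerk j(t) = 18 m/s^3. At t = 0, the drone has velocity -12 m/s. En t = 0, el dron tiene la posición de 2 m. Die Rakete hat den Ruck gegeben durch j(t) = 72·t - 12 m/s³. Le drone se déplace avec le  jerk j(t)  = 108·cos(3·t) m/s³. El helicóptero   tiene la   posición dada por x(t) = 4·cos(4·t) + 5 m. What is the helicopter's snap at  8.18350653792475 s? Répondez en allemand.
Wir müssen unsere Gleichung für die Position x(t) = 4·cos(4·t) + 5 4-mal ableiten. Durch Ableiten von der Position erhalten wir die Geschwindigkeit: v(t) = -16·sin(4·t). Die Ableitung von der Geschwindigkeit ergibt die Beschleunigung: a(t) = -64·cos(4·t). Die Ableitung von der Beschleunigung ergibt den Ruck: j(t) = 256·sin(4·t). Durch Ableiten von dem Ruck erhalten wir den Snap: s(t) = 1024·cos(4·t). Wir haben den Snap s(t) = 1024·cos(4·t). Durch Einsetzen von t = 8.18350653792475: s(8.18350653792475) = 256.016315674722.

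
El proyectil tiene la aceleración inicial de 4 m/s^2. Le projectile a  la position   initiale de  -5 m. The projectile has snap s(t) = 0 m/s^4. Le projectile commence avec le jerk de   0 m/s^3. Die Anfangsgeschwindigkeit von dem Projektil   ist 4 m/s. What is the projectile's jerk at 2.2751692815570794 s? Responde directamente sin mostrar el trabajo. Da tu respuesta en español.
La respuesta es 0.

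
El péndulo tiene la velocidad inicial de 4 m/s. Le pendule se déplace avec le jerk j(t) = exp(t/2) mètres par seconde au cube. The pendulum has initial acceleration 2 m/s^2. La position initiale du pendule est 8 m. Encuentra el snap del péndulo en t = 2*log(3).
Para resolver esto, necesitamos tomar 1 derivada de nuestra ecuación de la sacudida j(t) = exp(t/2). Tomando d/dt de j(t), encontramos s(t) = exp(t/2)/2. Tenemos el snap s(t) = exp(t/2)/2. Sustituyendo t = 2*log(3): s(2*log(3)) = 3/2.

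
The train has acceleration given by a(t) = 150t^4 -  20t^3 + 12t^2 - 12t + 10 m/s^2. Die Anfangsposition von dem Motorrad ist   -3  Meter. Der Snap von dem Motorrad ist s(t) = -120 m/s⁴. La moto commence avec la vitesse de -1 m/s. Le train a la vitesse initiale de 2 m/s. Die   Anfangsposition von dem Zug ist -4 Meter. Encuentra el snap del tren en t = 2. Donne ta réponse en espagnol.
Partiendo de la aceleración a(t) = 150·t^4 - 20·t^3 + 12·t^2 - 12·t + 10, tomamos 2 derivadas. Tomando d/dt de a(t), encontramos j(t) = 600·t^3 - 60·t^2 + 24·t - 12. La derivada de la sacudida da el snap: s(t) = 1800·t^2 - 120·t + 24. Usando s(t) = 1800·t^2 - 120·t + 24 y sustituyendo t = 2, encontramos s = 6984.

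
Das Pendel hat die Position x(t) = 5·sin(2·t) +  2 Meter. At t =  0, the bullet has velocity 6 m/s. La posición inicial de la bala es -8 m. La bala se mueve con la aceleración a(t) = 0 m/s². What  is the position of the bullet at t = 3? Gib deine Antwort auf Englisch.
To solve this, we need to take 2 antiderivatives of our acceleration equation a(t) = 0. The antiderivative of acceleration is velocity. Using v(0) = 6, we get v(t) = 6. The antiderivative of velocity, with x(0) = -8, gives position: x(t) = 6·t - 8. We have position x(t) = 6·t - 8. Substituting t = 3: x(3) = 10.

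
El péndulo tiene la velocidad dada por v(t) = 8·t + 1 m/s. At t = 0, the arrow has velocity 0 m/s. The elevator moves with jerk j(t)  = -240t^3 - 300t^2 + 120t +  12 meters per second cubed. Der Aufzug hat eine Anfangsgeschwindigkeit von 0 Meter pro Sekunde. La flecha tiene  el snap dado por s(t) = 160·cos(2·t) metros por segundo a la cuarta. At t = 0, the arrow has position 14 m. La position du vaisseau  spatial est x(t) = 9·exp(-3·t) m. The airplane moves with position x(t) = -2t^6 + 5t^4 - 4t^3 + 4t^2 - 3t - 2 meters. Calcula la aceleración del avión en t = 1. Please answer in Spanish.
Debemos derivar nuestra ecuación de la posición x(t) = -2·t^6 + 5·t^4 - 4·t^3 + 4·t^2 - 3·t - 2 2 veces. Derivando la posición, obtenemos la velocidad: v(t) = -12·t^5 + 20·t^3 - 12·t^2 + 8·t - 3. Derivando la velocidad, obtenemos la aceleración: a(t) = -60·t^4 + 60·t^2 - 24·t + 8. De la ecuación de la aceleración a(t) = -60·t^4 + 60·t^2 - 24·t + 8, sustituimos t = 1 para obtener a = -16.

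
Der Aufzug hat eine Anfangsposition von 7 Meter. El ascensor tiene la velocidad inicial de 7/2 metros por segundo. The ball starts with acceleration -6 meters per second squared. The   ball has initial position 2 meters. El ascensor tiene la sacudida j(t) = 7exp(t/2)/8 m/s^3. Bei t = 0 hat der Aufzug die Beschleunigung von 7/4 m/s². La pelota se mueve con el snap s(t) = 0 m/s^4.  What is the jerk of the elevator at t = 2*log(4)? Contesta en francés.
De l'équation du jerk j(t) = 7·exp(t/2)/8, nous substituons t = 2*log(4) pour obtenir j = 7/2.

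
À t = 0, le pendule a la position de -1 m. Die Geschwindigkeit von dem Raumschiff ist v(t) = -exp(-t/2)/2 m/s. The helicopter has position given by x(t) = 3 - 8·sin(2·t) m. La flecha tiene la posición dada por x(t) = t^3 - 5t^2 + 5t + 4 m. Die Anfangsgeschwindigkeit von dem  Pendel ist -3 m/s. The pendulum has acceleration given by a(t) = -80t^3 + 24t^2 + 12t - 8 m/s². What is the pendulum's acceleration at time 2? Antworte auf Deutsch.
Aus der Gleichung für die Beschleunigung a(t) = -80·t^3 + 24·t^2 + 12·t - 8, setzen wir t = 2 ein und erhalten a = -528.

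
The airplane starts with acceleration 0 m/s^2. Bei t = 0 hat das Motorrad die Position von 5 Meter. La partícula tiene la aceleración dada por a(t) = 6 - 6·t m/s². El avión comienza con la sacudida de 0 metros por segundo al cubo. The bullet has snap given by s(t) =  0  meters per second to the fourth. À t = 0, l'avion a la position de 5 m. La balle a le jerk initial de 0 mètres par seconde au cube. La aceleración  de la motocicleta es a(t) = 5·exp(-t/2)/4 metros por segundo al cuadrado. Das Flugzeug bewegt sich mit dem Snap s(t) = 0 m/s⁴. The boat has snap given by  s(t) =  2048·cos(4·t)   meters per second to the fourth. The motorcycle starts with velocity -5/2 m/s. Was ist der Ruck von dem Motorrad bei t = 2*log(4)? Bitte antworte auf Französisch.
Pour résoudre ceci, nous devons prendre 1 dérivée de notre équation de l'accélération a(t) = 5·exp(-t/2)/4. En dérivant l'accélération, nous obtenons le jerk: j(t) = -5·exp(-t/2)/8. Nous avons le jerk j(t) = -5·exp(-t/2)/8. En substituant t = 2*log(4): j(2*log(4)) = -5/32.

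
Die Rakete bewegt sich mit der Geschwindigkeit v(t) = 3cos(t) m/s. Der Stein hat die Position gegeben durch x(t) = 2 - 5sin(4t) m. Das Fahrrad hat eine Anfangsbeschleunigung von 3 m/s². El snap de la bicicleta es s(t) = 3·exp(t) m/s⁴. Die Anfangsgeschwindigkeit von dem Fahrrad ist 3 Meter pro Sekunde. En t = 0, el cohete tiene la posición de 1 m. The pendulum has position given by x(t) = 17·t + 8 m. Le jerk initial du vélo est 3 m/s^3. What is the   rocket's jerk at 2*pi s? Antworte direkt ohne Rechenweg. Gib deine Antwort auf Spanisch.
j(2*pi) = -3.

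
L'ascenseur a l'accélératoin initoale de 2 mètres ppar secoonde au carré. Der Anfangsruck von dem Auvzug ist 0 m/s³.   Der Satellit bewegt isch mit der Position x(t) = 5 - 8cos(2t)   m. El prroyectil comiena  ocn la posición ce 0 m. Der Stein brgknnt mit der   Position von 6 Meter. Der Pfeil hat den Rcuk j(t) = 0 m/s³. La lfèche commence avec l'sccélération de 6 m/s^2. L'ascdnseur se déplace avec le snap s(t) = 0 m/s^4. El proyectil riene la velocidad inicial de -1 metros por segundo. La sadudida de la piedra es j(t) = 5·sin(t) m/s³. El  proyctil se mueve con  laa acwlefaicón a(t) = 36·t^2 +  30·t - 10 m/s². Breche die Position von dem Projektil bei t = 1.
Wir müssen das Integral unserer Gleichung für die Beschleunigung a(t) = 36·t^2 + 30·t - 10 2-mal finden. Das Integral von der Beschleunigung, mit v(0) = -1, ergibt die Geschwindigkeit: v(t) = 12·t^3 + 15·t^2 - 10·t - 1. Mit ∫v(t)dt und Anwendung von x(0) = 0, finden wir x(t) = 3·t^4 + 5·t^3 - 5·t^2 - t. Mit x(t) = 3·t^4 + 5·t^3 - 5·t^2 - t und Einsetzen von t = 1, finden wir x = 2.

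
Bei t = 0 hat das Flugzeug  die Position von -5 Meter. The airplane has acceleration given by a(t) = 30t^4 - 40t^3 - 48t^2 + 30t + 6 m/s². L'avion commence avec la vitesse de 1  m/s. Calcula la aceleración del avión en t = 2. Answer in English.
We have acceleration a(t) = 30·t^4 - 40·t^3 - 48·t^2 + 30·t + 6. Substituting t = 2: a(2) = 34.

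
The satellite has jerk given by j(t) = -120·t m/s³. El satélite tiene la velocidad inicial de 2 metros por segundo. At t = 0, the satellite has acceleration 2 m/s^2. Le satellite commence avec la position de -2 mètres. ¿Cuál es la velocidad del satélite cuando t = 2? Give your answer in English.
To find the answer, we compute 2 integrals of j(t) = -120·t. Taking ∫j(t)dt and applying a(0) = 2, we find a(t) = 2 - 60·t^2. Integrating acceleration and using the initial condition v(0) = 2, we get v(t) = -20·t^3 + 2·t + 2. Using v(t) = -20·t^3 + 2·t + 2 and substituting t = 2, we find v = -154.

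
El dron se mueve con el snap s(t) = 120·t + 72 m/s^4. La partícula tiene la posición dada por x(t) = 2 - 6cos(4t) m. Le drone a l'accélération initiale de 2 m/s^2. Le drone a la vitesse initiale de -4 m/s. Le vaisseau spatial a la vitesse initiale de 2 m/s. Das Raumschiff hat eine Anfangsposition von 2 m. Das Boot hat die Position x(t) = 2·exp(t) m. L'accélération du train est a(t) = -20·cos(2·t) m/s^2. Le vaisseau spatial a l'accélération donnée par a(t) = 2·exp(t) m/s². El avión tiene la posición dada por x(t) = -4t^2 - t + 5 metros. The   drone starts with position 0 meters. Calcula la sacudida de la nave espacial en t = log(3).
Para resolver esto, necesitamos tomar 1 derivada de nuestra ecuación de la aceleración a(t) = 2·exp(t). Tomando d/dt de a(t), encontramos j(t) = 2·exp(t). Usando j(t) = 2·exp(t) y sustituyendo t = log(3), encontramos j = 6.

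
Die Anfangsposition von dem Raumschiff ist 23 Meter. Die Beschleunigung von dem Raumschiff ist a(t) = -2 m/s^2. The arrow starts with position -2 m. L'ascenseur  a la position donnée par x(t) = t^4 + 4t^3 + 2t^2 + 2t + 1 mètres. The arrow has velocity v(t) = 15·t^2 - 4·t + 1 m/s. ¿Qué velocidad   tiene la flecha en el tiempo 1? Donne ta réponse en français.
De l'équation de la vitesse v(t) = 15·t^2 - 4·t + 1, nous substituons t = 1 pour obtenir v = 12.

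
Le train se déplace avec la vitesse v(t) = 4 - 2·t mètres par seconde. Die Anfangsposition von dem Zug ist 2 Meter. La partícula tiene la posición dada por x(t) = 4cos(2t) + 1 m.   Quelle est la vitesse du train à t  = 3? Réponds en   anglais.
Using v(t) = 4 - 2·t and substituting t = 3, we find v = -2.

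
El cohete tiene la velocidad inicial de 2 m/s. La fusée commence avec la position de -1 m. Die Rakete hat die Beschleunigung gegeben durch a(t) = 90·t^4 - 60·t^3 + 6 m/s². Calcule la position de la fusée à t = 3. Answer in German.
Wir müssen das Integral unserer Gleichung für die Beschleunigung a(t) = 90·t^4 - 60·t^3 + 6 2-mal finden. Die Stammfunktion von der Beschleunigung ist die Geschwindigkeit. Mit v(0) = 2 erhalten wir v(t) = 18·t^5 - 15·t^4 + 6·t + 2. Die Stammfunktion von der Geschwindigkeit, mit x(0) = -1, ergibt die Position: x(t) = 3·t^6 - 3·t^5 + 3·t^2 + 2·t - 1. Wir haben die Position x(t) = 3·t^6 - 3·t^5 + 3·t^2 + 2·t - 1. Durch Einsetzen von t = 3: x(3) = 1490.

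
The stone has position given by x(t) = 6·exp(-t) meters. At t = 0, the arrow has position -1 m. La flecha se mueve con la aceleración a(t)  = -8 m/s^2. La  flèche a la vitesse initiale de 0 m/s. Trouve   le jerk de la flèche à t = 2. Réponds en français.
Pour résoudre ceci, nous devons prendre 1 dérivée de notre équation de l'accélération a(t) = -8. La dérivée de l'accélération donne le jerk: j(t) = 0. En utilisant j(t) = 0 et en substituant t = 2, nous trouvons j = 0.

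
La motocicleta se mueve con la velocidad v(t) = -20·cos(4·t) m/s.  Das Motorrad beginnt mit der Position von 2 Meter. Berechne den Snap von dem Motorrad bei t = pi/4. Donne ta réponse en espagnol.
Para resolver esto, necesitamos tomar 3 derivadas de nuestra ecuación de la velocidad v(t) = -20·cos(4·t). Derivando la velocidad, obtenemos la aceleración: a(t) = 80·sin(4·t). Tomando d/dt de a(t), encontramos j(t) = 320·cos(4·t). La derivada de la sacudida da el snap: s(t) = -1280·sin(4·t). Usando s(t) = -1280·sin(4·t) y sustituyendo t = pi/4, encontramos s = 0.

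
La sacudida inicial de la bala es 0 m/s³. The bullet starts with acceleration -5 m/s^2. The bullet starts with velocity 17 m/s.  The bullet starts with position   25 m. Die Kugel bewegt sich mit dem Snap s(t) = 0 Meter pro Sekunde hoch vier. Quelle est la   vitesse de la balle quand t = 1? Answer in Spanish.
Debemos encontrar la integral de nuestra ecuación del snap s(t) = 0 3 veces. Integrando el snap y usando la condición inicial j(0) = 0, obtenemos j(t) = 0. Tomando ∫j(t)dt y aplicando a(0) = -5, encontramos a(t) = -5. La antiderivada de la aceleración es la velocidad. Usando v(0) = 17, obtenemos v(t) = 17 - 5·t. De la ecuación de la velocidad v(t) = 17 - 5·t, sustituimos t = 1 para obtener v = 12.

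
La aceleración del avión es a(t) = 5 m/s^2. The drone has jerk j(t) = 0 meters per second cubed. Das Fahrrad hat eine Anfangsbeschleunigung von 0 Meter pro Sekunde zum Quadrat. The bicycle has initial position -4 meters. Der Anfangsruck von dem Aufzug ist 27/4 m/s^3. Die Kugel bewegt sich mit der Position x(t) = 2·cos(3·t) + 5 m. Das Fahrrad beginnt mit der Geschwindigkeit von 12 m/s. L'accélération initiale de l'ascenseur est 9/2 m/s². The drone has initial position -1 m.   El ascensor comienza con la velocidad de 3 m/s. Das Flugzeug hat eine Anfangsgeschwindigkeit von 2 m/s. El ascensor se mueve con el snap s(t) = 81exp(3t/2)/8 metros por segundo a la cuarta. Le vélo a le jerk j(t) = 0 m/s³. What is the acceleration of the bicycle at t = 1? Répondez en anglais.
Starting from jerk j(t) = 0, we take 1 antiderivative. Taking ∫j(t)dt and applying a(0) = 0, we find a(t) = 0. From the given acceleration equation a(t) = 0, we substitute t = 1 to get a = 0.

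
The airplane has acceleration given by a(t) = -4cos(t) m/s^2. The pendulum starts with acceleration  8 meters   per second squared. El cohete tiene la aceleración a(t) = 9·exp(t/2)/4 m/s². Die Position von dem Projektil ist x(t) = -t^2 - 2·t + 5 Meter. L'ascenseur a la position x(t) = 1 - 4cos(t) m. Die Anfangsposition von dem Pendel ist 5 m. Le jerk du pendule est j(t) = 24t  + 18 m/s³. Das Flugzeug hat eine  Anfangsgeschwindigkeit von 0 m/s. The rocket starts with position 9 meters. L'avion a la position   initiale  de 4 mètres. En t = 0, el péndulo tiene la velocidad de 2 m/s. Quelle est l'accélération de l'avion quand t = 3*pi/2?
En utilisant a(t) = -4·cos(t) et en substituant t = 3*pi/2, nous trouvons a = 0.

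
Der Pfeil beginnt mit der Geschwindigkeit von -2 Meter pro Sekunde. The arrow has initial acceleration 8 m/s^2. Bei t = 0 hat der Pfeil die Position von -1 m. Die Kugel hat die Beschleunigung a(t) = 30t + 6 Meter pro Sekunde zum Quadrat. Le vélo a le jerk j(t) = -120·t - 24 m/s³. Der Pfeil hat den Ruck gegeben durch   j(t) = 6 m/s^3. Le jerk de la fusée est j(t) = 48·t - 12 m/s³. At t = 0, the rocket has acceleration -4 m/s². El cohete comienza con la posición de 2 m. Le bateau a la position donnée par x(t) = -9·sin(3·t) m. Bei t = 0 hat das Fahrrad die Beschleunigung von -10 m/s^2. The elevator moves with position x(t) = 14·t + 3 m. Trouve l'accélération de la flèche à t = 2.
En partant du jerk j(t) = 6, nous prenons 1 primitive. En intégrant le jerk et en utilisant la condition initiale a(0) = 8, nous obtenons a(t) = 6·t + 8. Nous avons l'accélération a(t) = 6·t + 8. En substituant t = 2: a(2) = 20.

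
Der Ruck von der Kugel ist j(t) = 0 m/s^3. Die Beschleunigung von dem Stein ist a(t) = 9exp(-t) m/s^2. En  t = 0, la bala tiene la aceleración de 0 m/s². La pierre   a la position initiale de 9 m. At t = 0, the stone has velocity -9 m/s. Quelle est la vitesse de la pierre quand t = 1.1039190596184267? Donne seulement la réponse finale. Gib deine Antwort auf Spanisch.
v(1.1039190596184267) = -2.98412185525080.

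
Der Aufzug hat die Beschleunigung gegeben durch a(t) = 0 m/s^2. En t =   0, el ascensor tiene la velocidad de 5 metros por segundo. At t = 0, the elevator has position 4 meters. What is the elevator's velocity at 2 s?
To solve this, we need to take 1 antiderivative of our acceleration equation a(t) = 0. Integrating acceleration and using the initial condition v(0) = 5, we get v(t) = 5. From the given velocity equation v(t) = 5, we substitute t = 2 to get v = 5.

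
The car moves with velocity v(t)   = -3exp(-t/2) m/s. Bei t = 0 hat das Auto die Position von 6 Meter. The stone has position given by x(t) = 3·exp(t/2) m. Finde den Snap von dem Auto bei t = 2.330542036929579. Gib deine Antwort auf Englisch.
To solve this, we need to take 3 derivatives of our velocity equation v(t) = -3·exp(-t/2). The derivative of velocity gives acceleration: a(t) = 3·exp(-t/2)/2. Differentiating acceleration, we get jerk: j(t) = -3·exp(-t/2)/4. The derivative of jerk gives snap: s(t) = 3·exp(-t/2)/8. Using s(t) = 3·exp(-t/2)/8 and substituting t = 2.330542036929579, we find s = 0.116939301257299.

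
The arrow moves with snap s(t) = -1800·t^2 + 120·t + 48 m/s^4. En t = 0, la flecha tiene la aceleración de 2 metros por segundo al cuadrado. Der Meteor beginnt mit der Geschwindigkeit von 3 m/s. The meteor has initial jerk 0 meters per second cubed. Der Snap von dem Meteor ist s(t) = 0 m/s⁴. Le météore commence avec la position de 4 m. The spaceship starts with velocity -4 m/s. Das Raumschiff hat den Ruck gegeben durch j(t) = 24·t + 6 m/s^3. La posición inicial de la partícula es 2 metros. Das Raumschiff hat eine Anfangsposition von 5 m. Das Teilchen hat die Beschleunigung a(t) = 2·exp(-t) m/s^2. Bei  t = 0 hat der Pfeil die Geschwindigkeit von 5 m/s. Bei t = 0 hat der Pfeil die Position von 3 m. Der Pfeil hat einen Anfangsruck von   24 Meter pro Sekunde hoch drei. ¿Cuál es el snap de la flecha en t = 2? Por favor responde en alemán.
Wir haben den Snap s(t) = -1800·t^2 + 120·t + 48. Durch Einsetzen von t = 2: s(2) = -6912.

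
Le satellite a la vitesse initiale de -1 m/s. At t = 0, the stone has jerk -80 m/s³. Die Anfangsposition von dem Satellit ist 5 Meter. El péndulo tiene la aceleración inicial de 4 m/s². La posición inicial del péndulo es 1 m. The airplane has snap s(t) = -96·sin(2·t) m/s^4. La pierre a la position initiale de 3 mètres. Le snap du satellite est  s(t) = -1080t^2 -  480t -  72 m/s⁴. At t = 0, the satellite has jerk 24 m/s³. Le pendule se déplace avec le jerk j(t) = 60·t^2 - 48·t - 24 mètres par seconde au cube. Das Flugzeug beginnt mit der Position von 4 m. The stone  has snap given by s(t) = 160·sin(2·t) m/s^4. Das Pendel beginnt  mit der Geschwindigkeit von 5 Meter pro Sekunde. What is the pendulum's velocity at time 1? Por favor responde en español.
Para resolver esto, necesitamos tomar 2 integrales de nuestra ecuación de la sacudida j(t) = 60·t^2 - 48·t - 24. La antiderivada de la sacudida es la aceleración. Usando a(0) = 4, obtenemos a(t) = 20·t^3 - 24·t^2 - 24·t + 4. Integrando la aceleración y usando la condición inicial v(0) = 5, obtenemos v(t) = 5·t^4 - 8·t^3 - 12·t^2 + 4·t + 5. Usando v(t) = 5·t^4 - 8·t^3 - 12·t^2 + 4·t + 5 y sustituyendo t = 1, encontramos v = -6.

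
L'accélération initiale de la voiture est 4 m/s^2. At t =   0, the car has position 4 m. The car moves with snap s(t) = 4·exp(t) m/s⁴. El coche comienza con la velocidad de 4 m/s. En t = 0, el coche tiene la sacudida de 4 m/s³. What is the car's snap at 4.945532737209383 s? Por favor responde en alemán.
Aus der Gleichung für den Snap s(t) = 4·exp(t), setzen wir t = 4.945532737209383 ein und erhalten s = 562.182819350040.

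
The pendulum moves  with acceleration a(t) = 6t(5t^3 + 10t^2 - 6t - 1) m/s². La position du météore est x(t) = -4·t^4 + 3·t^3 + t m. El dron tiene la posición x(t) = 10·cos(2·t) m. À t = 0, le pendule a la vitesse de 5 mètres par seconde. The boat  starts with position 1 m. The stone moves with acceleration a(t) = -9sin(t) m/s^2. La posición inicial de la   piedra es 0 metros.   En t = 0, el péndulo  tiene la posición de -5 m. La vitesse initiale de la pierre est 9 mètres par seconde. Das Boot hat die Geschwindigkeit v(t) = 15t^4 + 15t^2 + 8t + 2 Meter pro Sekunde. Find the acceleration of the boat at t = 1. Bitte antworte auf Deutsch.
Ausgehend von der Geschwindigkeit v(t) = 15·t^4 + 15·t^2 + 8·t + 2, nehmen wir 1 Ableitung. Die Ableitung von der Geschwindigkeit ergibt die Beschleunigung: a(t) = 60·t^3 + 30·t + 8. Aus der Gleichung für die Beschleunigung a(t) = 60·t^3 + 30·t + 8, setzen wir t = 1 ein und erhalten a = 98.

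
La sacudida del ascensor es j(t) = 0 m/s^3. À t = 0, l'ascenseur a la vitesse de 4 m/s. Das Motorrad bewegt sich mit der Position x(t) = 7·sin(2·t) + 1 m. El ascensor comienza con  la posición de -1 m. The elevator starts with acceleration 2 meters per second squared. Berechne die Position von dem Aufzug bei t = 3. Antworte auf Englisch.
We must find the antiderivative of our jerk equation j(t) = 0 3 times. Integrating jerk and using the initial condition a(0) = 2, we get a(t) = 2. Finding the integral of a(t) and using v(0) = 4: v(t) = 2·t + 4. Taking ∫v(t)dt and applying x(0) = -1, we find x(t) = t^2 + 4·t - 1. We have position x(t) = t^2 + 4·t - 1. Substituting t = 3: x(3) = 20.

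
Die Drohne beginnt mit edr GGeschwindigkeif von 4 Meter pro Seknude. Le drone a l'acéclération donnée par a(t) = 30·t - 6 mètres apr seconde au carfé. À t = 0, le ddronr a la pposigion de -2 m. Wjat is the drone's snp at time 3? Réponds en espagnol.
Debemos derivar nuestra ecuación de la aceleración a(t) = 30·t - 6 2 veces. Derivando la aceleración, obtenemos la sacudida: j(t) = 30. La derivada de la sacudida da el snap: s(t) = 0. Tenemos el snap s(t) = 0. Sustituyendo t = 3: s(3) = 0.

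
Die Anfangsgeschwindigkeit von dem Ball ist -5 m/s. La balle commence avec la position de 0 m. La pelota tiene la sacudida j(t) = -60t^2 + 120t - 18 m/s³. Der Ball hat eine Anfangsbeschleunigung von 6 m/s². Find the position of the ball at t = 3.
Starting from jerk j(t) = -60·t^2 + 120·t - 18, we take 3 integrals. Taking ∫j(t)dt and applying a(0) = 6, we find a(t) = -20·t^3 + 60·t^2 - 18·t + 6. Finding the integral of a(t) and using v(0) = -5: v(t) = -5·t^4 + 20·t^3 - 9·t^2 + 6·t - 5. The integral of velocity is position. Using x(0) = 0, we get x(t) = -t^5 + 5·t^4 - 3·t^3 + 3·t^2 - 5·t. We have position x(t) = -t^5 + 5·t^4 - 3·t^3 + 3·t^2 - 5·t. Substituting t = 3: x(3) = 93.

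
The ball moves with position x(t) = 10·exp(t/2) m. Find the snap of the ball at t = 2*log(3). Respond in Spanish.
Para resolver esto, necesitamos tomar 4 derivadas de nuestra ecuación de la posición x(t) = 10·exp(t/2). Tomando d/dt de x(t), encontramos v(t) = 5·exp(t/2). Derivando la velocidad, obtenemos la aceleración: a(t) = 5·exp(t/2)/2. Tomando d/dt de a(t), encontramos j(t) = 5·exp(t/2)/4. Derivando la sacudida, obtenemos el snap: s(t) = 5·exp(t/2)/8. Usando s(t) = 5·exp(t/2)/8 y sustituyendo t = 2*log(3), encontramos s = 15/8.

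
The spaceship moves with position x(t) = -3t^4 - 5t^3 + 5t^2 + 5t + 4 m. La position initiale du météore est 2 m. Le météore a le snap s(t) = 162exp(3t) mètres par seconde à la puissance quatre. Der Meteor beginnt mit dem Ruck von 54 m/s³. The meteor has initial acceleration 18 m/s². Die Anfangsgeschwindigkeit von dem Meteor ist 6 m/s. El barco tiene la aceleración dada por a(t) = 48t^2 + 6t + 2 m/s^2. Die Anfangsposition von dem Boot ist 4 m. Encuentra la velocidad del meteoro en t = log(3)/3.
Partiendo del snap s(t) = 162·exp(3·t), tomamos 3 integrales. Tomando ∫s(t)dt y aplicando j(0) = 54, encontramos j(t) = 54·exp(3·t). Integrando la sacudida y usando la condición inicial a(0) = 18, obtenemos a(t) = 18·exp(3·t). La integral de la aceleración, con v(0) = 6, da la velocidad: v(t) = 6·exp(3·t). Usando v(t) = 6·exp(3·t) y sustituyendo t = log(3)/3, encontramos v = 18.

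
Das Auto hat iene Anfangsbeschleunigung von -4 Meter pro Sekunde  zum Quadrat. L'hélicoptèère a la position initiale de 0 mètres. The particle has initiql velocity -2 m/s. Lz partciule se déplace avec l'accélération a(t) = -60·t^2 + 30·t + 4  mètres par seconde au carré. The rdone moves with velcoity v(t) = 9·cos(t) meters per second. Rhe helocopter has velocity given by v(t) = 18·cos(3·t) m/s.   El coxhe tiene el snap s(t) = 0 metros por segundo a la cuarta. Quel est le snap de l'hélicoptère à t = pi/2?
Nous devons dériver notre équation de la vitesse v(t) = 18·cos(3·t) 3 fois. En prenant d/dt de v(t), nous trouvons a(t) = -54·sin(3·t). La dérivée de l'accélération donne le jerk: j(t) = -162·cos(3·t). En dérivant le jerk, nous obtenons le snap: s(t) = 486·sin(3·t). De l'équation du snap s(t) = 486·sin(3·t), nous substituons t = pi/2 pour obtenir s = -486.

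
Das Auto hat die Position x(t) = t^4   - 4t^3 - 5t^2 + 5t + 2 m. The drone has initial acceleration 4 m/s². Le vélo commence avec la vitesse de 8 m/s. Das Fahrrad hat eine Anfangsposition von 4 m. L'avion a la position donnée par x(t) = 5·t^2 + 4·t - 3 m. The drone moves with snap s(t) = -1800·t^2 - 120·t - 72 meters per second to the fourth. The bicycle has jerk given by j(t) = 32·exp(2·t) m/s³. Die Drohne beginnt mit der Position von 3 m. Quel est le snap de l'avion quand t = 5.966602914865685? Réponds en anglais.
We must differentiate our position equation x(t) = 5·t^2 + 4·t - 3 4 times. The derivative of position gives velocity: v(t) = 10·t + 4. The derivative of velocity gives acceleration: a(t) = 10. Taking d/dt of a(t), we find j(t) = 0. Taking d/dt of j(t), we find s(t) = 0. From the given snap equation s(t) = 0, we substitute t = 5.966602914865685 to get s = 0.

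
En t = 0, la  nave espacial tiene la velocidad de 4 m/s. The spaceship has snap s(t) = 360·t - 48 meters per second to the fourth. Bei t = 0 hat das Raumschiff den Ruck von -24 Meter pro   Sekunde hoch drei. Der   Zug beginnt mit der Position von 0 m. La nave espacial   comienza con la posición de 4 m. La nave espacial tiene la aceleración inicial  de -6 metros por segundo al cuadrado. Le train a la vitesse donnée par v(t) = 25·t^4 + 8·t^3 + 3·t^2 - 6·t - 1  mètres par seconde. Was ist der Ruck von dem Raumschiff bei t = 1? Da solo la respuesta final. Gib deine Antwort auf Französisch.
À t = 1, j = 108.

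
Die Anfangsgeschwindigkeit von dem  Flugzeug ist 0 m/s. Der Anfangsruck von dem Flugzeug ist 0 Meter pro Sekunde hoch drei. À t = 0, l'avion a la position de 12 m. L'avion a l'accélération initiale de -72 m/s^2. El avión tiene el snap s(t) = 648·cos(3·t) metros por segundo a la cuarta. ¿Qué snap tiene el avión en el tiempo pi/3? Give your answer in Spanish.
De la ecuación del snap s(t) = 648·cos(3·t), sustituimos t = pi/3 para obtener s = -648.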